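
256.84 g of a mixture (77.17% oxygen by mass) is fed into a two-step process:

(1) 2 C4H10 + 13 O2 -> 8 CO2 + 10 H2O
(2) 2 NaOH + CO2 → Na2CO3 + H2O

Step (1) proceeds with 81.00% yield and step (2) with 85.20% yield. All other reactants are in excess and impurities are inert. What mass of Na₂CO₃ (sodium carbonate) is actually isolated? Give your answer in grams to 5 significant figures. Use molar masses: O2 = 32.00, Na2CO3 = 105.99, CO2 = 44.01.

278.80 g

Pure O2 = 256.84 × 0.7717 = 198.203 g.
n(O2) = 198.203 / 32.00 = 6.19386 mol.
Step 1 (O2:CO2 = 13:8): theoretical n(CO2) = 3.81160 mol; at 81.00% yield, n(CO2) = 3.08740 mol.
Step 2 (CO2:Na2CO3 = 1:1): theoretical n(Na2CO3) = 3.08740 mol, so theoretical mass = 3.08740 × 105.99 = 327.233 g.
At 85.20% yield, actual mass of Na2CO3 = 327.233 × 0.8520 = 278.803 g.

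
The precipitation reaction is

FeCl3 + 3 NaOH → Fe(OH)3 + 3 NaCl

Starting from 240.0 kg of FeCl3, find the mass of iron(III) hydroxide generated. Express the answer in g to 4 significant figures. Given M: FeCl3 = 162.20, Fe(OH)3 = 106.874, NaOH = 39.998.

158100 g

Convert: 240.0 kg = 240000 g.
n(FeCl3) = 240000 g / 162.20 g/mol = 1479.7 mol.
From the equation the FeCl3:Fe(OH)3 mole ratio is 1:1, so n(Fe(OH)3) = 1479.7 × 1/1 = 1479.7 mol.
Mass of Fe(OH)3 = 1479.7 mol × 106.874 g/mol = 158140 g.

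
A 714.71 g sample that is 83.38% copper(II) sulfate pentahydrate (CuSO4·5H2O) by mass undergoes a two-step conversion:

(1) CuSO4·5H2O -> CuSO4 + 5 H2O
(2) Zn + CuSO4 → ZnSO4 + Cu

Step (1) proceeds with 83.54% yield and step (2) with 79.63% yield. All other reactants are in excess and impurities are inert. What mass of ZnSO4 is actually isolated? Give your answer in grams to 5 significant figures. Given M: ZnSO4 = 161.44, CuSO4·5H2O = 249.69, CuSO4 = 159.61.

Pure CuSO4·5H2O = 714.71 × 0.8338 = 595.925 g.
n(CuSO4·5H2O) = 595.925 / 249.69 = 2.38666 mol.
Step 1 (CuSO4·5H2O:CuSO4 = 1:1): theoretical n(CuSO4) = 2.38666 mol; at 83.54% yield, n(CuSO4) = 1.99382 mol.
Step 2 (CuSO4:ZnSO4 = 1:1): theoretical n(ZnSO4) = 1.99382 mol, so theoretical mass = 1.99382 × 161.44 = 321.882 g.
At 79.63% yield, actual mass of ZnSO4 = 321.882 × 0.7963 = 256.314 g.

256.31 g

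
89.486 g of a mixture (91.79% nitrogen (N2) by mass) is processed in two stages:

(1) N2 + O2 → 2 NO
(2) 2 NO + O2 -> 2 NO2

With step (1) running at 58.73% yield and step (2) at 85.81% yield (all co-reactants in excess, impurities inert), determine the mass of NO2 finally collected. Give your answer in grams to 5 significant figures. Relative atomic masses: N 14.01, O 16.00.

135.94 g

Pure N2 = 89.486 × 0.9179 = 82.1392 g.
M(N2) = 2(14.01) = 28.02 g/mol.
M(NO2) = 14.01 + 2(16.00) = 46.01 g/mol.
n(N2) = 82.1392 / 28.02 = 2.93145 mol.
Step 1 (N2:NO = 1:2): theoretical n(NO) = 5.86290 mol; at 58.73% yield, n(NO) = 3.44328 mol.
Step 2 (NO:NO2 = 2:2): theoretical n(NO2) = 3.44328 mol, so theoretical mass = 3.44328 × 46.01 = 158.425 g.
At 85.81% yield, actual mass of NO2 = 158.425 × 0.8581 = 135.945 g.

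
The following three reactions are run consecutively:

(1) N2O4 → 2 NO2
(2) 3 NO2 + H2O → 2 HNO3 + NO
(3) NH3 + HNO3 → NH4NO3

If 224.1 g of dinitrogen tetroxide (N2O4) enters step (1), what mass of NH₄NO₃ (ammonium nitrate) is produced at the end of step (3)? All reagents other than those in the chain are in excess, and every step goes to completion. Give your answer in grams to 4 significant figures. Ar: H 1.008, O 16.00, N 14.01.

259.9 g

M(N2O4) = 2(14.01) + 4(16.00) = 92.02 g/mol.
M(NH4NO3) = 2(14.01) + 4(1.008) + 3(16.00) = 80.052 g/mol.
n(N2O4) = 224.1 / 92.02 = 2.4353 mol.
Reaction (1): N2O4→NO2 ratio 1:2 ⇒ n(NO2) = 4.8707 mol.
Reaction (2): NO2→HNO3 ratio 3:2 ⇒ n(HNO3) = 3.2471 mol.
Reaction (3): HNO3→NH4NO3 ratio 1:1 ⇒ n(NH4NO3) = 3.2471 mol.
Mass of NH4NO3 = 3.2471 × 80.052 = 259.94 g.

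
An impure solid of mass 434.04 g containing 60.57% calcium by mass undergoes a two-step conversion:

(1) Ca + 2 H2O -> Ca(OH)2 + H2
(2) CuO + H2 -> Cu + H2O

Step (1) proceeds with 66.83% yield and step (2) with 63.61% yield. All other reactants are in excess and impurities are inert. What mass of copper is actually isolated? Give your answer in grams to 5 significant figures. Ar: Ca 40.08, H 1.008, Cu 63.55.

177.20 g

Pure Ca = 434.04 × 0.6057 = 262.898 g.
M(Ca) = 40.08 g/mol.
M(Cu) = 63.55 g/mol.
n(Ca) = 262.898 / 40.08 = 6.55933 mol.
Step 1 (Ca:H2 = 1:1): theoretical n(H2) = 6.55933 mol; at 66.83% yield, n(H2) = 4.38360 mol.
Step 2 (H2:Cu = 1:1): theoretical n(Cu) = 4.38360 mol, so theoretical mass = 4.38360 × 63.55 = 278.578 g.
At 63.61% yield, actual mass of Cu = 278.578 × 0.6361 = 177.203 g.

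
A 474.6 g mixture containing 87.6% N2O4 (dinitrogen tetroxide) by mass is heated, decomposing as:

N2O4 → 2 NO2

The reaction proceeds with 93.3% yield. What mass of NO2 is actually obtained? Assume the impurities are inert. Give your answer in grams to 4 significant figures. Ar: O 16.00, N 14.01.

387.9 g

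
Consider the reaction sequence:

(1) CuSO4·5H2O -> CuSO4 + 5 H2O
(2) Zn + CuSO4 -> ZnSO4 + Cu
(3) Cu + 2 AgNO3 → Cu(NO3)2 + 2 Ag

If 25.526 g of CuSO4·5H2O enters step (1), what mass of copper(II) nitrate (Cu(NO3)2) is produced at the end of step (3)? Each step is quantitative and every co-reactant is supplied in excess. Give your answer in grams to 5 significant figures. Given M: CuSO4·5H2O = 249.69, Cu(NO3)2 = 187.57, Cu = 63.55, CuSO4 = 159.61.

n(CuSO4·5H2O) = 25.526 / 249.69 = 0.102231 mol.
Reaction (1): CuSO4·5H2O→CuSO4 ratio 1:1 ⇒ n(CuSO4) = 0.102231 mol.
Reaction (2): CuSO4→Cu ratio 1:1 ⇒ n(Cu) = 0.102231 mol.
Reaction (3): Cu→Cu(NO3)2 ratio 1:1 ⇒ n(Cu(NO3)2) = 0.102231 mol.
Mass of Cu(NO3)2 = 0.102231 × 187.57 = 19.1754 g.

19.175 g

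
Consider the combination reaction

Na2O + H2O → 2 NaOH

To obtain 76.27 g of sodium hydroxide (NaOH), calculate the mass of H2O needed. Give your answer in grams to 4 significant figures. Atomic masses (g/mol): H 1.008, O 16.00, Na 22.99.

17.18 g

M(NaOH) = 22.99 + 16.00 + 1.008 = 39.998 g/mol.
M(H2O) = 2(1.008) + 16.00 = 18.016 g/mol.
n(NaOH) = 76.270 g / 39.998 g/mol = 1.9068 mol.
From the equation the NaOH:H2O mole ratio is 2:1, so n(H2O) = 1.9068 × 1/2 = 0.95342 mol.
Mass of H2O = 0.95342 mol × 18.016 g/mol = 17.177 g.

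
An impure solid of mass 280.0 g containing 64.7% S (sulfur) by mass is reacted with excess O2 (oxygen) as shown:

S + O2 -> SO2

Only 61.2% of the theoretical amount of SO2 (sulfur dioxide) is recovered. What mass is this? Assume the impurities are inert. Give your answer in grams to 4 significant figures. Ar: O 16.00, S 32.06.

Pure S available = 280.0 g × 0.647 = 181.16 g.
M(S) = 32.06 g/mol.
M(SO2) = 32.06 + 2(16.00) = 64.06 g/mol.
n(S) = 181.16 g / 32.06 g/mol = 5.6507 mol.
From the equation the S:SO2 mole ratio is 1:1, so n(SO2) = 5.6507 × 1/1 = 5.6507 mol.
Mass of SO2 = 5.6507 mol × 64.06 g/mol = 361.98 g.
Actual mass collected = 361.98 g × 0.612 = 221.53 g.

221.5 g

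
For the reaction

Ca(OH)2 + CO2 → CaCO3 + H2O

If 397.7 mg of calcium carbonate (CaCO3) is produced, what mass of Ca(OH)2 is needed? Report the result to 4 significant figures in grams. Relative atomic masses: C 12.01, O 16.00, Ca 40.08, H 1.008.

M(CaCO3) = 40.08 + 12.01 + 3(16.00) = 100.09 g/mol.
M(Ca(OH)2) = 40.08 + 2(16.00) + 2(1.008) = 74.096 g/mol.
Convert: 397.7 mg = 0.39770 g.
n(CaCO3) = 0.39770 g / 100.09 g/mol = 0.0039734 mol.
From the equation the CaCO3:Ca(OH)2 mole ratio is 1:1, so n(Ca(OH)2) = 0.0039734 × 1/1 = 0.0039734 mol.
Mass of Ca(OH)2 = 0.0039734 mol × 74.096 g/mol = 0.29441 g.

0.2944 g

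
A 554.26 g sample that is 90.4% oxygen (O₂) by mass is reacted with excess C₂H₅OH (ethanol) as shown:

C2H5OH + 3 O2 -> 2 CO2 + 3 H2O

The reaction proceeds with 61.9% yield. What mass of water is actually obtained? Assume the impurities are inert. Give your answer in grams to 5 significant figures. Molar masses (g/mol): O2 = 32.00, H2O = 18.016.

Pure O2 available = 554.26 g × 0.904 = 501.051 g.
n(O2) = 501.051 g / 32.00 g/mol = 15.6578 mol.
From the equation the O2:H2O mole ratio is 3:3, so n(H2O) = 15.6578 × 3/3 = 15.6578 mol.
Mass of H2O = 15.6578 mol × 18.016 g/mol = 282.092 g.
Actual mass collected = 282.092 g × 0.619 = 174.615 g.

174.61 g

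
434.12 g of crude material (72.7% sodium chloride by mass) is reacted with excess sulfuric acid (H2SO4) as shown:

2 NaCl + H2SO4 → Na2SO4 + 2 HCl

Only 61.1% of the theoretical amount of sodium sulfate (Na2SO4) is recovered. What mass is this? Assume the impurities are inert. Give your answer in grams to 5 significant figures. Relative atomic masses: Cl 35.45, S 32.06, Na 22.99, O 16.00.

Pure NaCl available = 434.12 g × 0.727 = 315.605 g.
M(NaCl) = 22.99 + 35.45 = 58.44 g/mol.
M(Na2SO4) = 2(22.99) + 32.06 + 4(16.00) = 142.04 g/mol.
n(NaCl) = 315.605 g / 58.44 g/mol = 5.40050 mol.
From the equation the NaCl:Na2SO4 mole ratio is 2:1, so n(Na2SO4) = 5.40050 × 1/2 = 2.70025 mol.
Mass of Na2SO4 = 2.70025 mol × 142.04 g/mol = 383.544 g.
Actual mass collected = 383.544 g × 0.611 = 234.345 g.

234.35 g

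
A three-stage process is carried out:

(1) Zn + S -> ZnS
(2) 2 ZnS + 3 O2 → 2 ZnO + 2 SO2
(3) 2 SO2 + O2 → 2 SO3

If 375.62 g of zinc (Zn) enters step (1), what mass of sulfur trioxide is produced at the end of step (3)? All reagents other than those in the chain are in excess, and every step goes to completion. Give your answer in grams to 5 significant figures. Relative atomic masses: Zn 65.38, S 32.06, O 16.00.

459.96 g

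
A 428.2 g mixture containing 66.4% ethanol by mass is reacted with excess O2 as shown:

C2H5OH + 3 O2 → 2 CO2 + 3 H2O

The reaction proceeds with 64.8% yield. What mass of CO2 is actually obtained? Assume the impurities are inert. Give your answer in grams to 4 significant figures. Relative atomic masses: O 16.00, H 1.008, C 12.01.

Pure C2H5OH available = 428.2 g × 0.664 = 284.32 g.
M(C2H5OH) = 2(12.01) + 6(1.008) + 16.00 = 46.068 g/mol.
M(CO2) = 12.01 + 2(16.00) = 44.01 g/mol.
n(C2H5OH) = 284.32 g / 46.068 g/mol = 6.1719 mol.
From the equation the C2H5OH:CO2 mole ratio is 1:2, so n(CO2) = 6.1719 × 2/1 = 12.344 mol.
Mass of CO2 = 12.344 mol × 44.01 g/mol = 543.25 g.
Actual mass collected = 543.25 g × 0.648 = 352.02 g.

352.0 g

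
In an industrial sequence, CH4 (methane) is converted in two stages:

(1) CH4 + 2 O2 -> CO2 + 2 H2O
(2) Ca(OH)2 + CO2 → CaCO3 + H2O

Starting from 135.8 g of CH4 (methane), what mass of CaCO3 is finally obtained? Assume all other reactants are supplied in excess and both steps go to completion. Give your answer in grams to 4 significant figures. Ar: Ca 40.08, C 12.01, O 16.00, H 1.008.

847.3 g

M(CH4) = 12.01 + 4(1.008) = 16.042 g/mol.
M(CaCO3) = 40.08 + 12.01 + 3(16.00) = 100.09 g/mol.
n(CH4) = 135.80 / 16.042 = 8.4653 mol.
Step 1 gives a 1:1 ratio of CH4 to CO2, so n(CO2) = 8.4653 mol.
In step 2 the CO2:CaCO3 ratio is 1:1, so n(CaCO3) = 8.4653 mol.
Mass of CaCO3 = 8.4653 × 100.09 = 847.29 g.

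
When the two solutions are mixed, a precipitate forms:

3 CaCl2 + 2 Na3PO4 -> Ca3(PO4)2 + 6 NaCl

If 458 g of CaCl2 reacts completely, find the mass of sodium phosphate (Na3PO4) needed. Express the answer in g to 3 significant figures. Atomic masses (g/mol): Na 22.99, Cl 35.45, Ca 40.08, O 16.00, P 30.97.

M(CaCl2) = 40.08 + 2(35.45) = 110.98 g/mol.
M(Na3PO4) = 3(22.99) + 30.97 + 4(16.00) = 163.94 g/mol.
n(CaCl2) = 458.0 g / 110.98 g/mol = 4.127 mol.
From the equation the CaCl2:Na3PO4 mole ratio is 3:2, so n(Na3PO4) = 4.127 × 2/3 = 2.751 mol.
Mass of Na3PO4 = 2.751 mol × 163.94 g/mol = 451.0 g.

451 g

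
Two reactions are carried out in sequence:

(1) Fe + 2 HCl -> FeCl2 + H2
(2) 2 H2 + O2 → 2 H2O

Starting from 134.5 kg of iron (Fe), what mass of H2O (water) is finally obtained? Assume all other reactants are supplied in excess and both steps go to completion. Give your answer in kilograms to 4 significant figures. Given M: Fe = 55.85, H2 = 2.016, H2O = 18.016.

134.5 kg = 134500 g.
n(Fe) = 134500 / 55.85 = 2408.2 mol.
Step 1 gives a 1:1 ratio of Fe to H2, so n(H2) = 2408.2 mol.
In step 2 the H2:H2O ratio is 2:2, so n(H2O) = 2408.2 mol.
Mass of H2O = 2408.2 × 18.016 = 43387 g = 43.39 kg.

43.39 kg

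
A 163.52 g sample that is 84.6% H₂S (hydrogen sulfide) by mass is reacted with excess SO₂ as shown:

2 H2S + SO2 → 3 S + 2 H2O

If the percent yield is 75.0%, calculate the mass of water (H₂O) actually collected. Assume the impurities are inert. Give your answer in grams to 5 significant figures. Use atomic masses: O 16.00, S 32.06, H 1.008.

54.855 g

Pure H2S available = 163.52 g × 0.846 = 138.338 g.
M(H2S) = 2(1.008) + 32.06 = 34.076 g/mol.
M(H2O) = 2(1.008) + 16.00 = 18.016 g/mol.
n(H2S) = 138.338 g / 34.076 g/mol = 4.05969 mol.
From the equation the H2S:H2O mole ratio is 2:2, so n(H2O) = 4.05969 × 2/2 = 4.05969 mol.
Mass of H2O = 4.05969 mol × 18.016 g/mol = 73.1393 g.
Actual mass collected = 73.1393 g × 0.750 = 54.8545 g.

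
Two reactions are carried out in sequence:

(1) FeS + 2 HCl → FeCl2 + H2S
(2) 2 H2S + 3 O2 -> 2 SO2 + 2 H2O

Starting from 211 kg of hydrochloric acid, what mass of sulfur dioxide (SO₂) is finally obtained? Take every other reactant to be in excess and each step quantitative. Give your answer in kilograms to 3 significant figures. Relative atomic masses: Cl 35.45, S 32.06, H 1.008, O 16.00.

185 kg

M(HCl) = 1.008 + 35.45 = 36.458 g/mol.
M(SO2) = 32.06 + 2(16.00) = 64.06 g/mol.
211 kg = 211000 g.
n(HCl) = 211000 / 36.458 = 5787 mol.
Step 1 gives a 2:1 ratio of HCl to H2S, so n(H2S) = 2894 mol.
In step 2 the H2S:SO2 ratio is 2:2, so n(SO2) = 2894 mol.
Mass of SO2 = 2894 × 64.06 = 185400 g = 185 kg.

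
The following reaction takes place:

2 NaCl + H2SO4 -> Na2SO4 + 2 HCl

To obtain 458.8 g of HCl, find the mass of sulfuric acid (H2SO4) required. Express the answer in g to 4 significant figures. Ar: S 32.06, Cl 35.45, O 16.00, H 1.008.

617.1 g

M(HCl) = 1.008 + 35.45 = 36.458 g/mol.
M(H2SO4) = 2(1.008) + 32.06 + 4(16.00) = 98.076 g/mol.
n(HCl) = 458.80 g / 36.458 g/mol = 12.584 mol.
From the equation the HCl:H2SO4 mole ratio is 2:1, so n(H2SO4) = 12.584 × 1/2 = 6.2922 mol.
Mass of H2SO4 = 6.2922 mol × 98.076 g/mol = 617.11 g.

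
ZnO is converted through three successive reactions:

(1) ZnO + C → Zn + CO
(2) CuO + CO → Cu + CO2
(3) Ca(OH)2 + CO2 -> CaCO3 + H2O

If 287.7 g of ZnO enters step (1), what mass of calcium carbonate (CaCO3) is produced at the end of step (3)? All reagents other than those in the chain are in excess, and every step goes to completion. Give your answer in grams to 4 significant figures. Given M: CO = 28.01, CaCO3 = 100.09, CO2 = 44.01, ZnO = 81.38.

353.8 g

n(ZnO) = 287.7 / 81.38 = 3.5353 mol.
Reaction (1): ZnO→CO ratio 1:1 ⇒ n(CO) = 3.5353 mol.
Reaction (2): CO→CO2 ratio 1:1 ⇒ n(CO2) = 3.5353 mol.
Reaction (3): CO2→CaCO3 ratio 1:1 ⇒ n(CaCO3) = 3.5353 mol.
Mass of CaCO3 = 3.5353 × 100.09 = 353.84 g.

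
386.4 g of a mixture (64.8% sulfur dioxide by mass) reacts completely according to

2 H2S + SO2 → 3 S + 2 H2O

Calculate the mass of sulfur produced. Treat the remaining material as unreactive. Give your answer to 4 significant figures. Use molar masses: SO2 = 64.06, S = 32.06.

375.9 g

Mass of pure SO2 = 386.4 g × 0.648 = 250.39 g.
n(SO2) = 250.39 g / 64.06 g/mol = 3.9086 mol.
From the equation the SO2:S mole ratio is 1:3, so n(S) = 3.9086 × 3/1 = 11.726 mol.
Mass of S = 11.726 mol × 32.06 g/mol = 375.93 g.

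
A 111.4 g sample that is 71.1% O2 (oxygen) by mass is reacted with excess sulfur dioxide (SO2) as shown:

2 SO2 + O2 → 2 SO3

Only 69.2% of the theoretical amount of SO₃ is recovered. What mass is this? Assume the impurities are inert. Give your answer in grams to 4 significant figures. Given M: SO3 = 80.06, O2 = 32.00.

274.3 g

Pure O2 available = 111.4 g × 0.711 = 79.205 g.
n(O2) = 79.205 g / 32.00 g/mol = 2.4752 mol.
From the equation the O2:SO3 mole ratio is 1:2, so n(SO3) = 2.4752 × 2/1 = 4.9503 mol.
Mass of SO3 = 4.9503 mol × 80.06 g/mol = 396.32 g.
Actual mass collected = 396.32 g × 0.692 = 274.26 g.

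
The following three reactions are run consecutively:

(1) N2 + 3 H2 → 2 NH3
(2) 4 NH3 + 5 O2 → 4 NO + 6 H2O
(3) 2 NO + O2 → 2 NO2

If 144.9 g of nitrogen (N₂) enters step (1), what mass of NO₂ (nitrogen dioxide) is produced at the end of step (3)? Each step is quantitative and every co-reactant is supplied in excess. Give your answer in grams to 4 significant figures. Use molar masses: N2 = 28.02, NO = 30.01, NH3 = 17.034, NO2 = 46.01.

n(N2) = 144.9 / 28.02 = 5.1713 mol.
Reaction (1): N2→NH3 ratio 1:2 ⇒ n(NH3) = 10.343 mol.
Reaction (2): NH3→NO ratio 4:4 ⇒ n(NO) = 10.343 mol.
Reaction (3): NO→NO2 ratio 2:2 ⇒ n(NO2) = 10.343 mol.
Mass of NO2 = 10.343 × 46.01 = 475.86 g.

475.9 g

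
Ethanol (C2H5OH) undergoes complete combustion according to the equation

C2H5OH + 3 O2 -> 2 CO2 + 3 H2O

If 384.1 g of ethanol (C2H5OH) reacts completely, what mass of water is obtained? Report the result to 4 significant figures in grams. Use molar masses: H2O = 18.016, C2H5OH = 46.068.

450.6 g

n(C2H5OH) = 384.10 g / 46.068 g/mol = 8.3377 mol.
From the equation the C2H5OH:H2O mole ratio is 1:3, so n(H2O) = 8.3377 × 3/1 = 25.013 mol.
Mass of H2O = 25.013 mol × 18.016 g/mol = 450.63 g.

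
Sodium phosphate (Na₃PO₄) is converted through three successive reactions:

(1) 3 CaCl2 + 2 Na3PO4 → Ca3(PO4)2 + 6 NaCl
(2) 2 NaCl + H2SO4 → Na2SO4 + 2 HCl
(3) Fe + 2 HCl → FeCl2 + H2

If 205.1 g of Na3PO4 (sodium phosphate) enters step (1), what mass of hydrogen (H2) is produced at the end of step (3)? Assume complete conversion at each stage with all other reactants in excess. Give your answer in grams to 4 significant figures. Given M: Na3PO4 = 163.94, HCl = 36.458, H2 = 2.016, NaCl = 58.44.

3.783 g

n(Na3PO4) = 205.1 / 163.94 = 1.2511 mol.
Reaction (1): Na3PO4→NaCl ratio 2:6 ⇒ n(NaCl) = 3.7532 mol.
Reaction (2): NaCl→HCl ratio 2:2 ⇒ n(HCl) = 3.7532 mol.
Reaction (3): HCl→H2 ratio 2:1 ⇒ n(H2) = 1.8766 mol.
Mass of H2 = 1.8766 × 2.016 = 3.7832 g.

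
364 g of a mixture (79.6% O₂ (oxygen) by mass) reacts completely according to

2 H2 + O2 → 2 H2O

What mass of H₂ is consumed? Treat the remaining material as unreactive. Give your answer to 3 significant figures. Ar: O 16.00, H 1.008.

Mass of pure O2 = 364 g × 0.796 = 289.7 g.
M(O2) = 2(16.00) = 32.00 g/mol.
M(H2) = 2(1.008) = 2.016 g/mol.
n(O2) = 289.7 g / 32.00 g/mol = 9.054 mol.
From the equation the O2:H2 mole ratio is 1:2, so n(H2) = 9.054 × 2/1 = 18.11 mol.
Mass of H2 = 18.11 mol × 2.016 g/mol = 36.51 g.

36.5 g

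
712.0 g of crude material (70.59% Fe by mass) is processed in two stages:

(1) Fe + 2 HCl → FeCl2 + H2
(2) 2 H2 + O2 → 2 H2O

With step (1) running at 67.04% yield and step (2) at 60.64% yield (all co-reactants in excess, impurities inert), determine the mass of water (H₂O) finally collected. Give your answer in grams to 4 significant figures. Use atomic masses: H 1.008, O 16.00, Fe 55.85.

Pure Fe = 712.0 × 0.7059 = 502.60 g.
M(Fe) = 55.85 g/mol.
M(H2O) = 2(1.008) + 16.00 = 18.016 g/mol.
n(Fe) = 502.60 / 55.85 = 8.9991 mol.
Step 1 (Fe:H2 = 1:1): theoretical n(H2) = 8.9991 mol; at 67.04% yield, n(H2) = 6.0330 mol.
Step 2 (H2:H2O = 2:2): theoretical n(H2O) = 6.0330 mol, so theoretical mass = 6.0330 × 18.016 = 108.69 g.
At 60.64% yield, actual mass of H2O = 108.69 × 0.6064 = 65.910 g.

65.91 g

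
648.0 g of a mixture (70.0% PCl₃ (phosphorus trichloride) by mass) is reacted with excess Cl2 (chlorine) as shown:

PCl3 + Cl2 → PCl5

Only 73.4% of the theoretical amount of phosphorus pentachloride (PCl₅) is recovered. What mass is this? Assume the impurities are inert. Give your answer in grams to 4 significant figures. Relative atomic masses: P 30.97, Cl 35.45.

Pure PCl3 available = 648.0 g × 0.700 = 453.60 g.
M(PCl3) = 30.97 + 3(35.45) = 137.32 g/mol.
M(PCl5) = 30.97 + 5(35.45) = 208.22 g/mol.
n(PCl3) = 453.60 g / 137.32 g/mol = 3.3032 mol.
From the equation the PCl3:PCl5 mole ratio is 1:1, so n(PCl5) = 3.3032 × 1/1 = 3.3032 mol.
Mass of PCl5 = 3.3032 mol × 208.22 g/mol = 687.80 g.
Actual mass collected = 687.80 g × 0.734 = 504.84 g.

504.8 g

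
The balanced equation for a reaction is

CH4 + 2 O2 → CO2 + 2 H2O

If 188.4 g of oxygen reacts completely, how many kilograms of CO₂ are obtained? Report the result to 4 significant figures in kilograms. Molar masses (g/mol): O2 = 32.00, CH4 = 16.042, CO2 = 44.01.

n(O2) = 188.40 g / 32.00 g/mol = 5.8875 mol.
From the equation the O2:CO2 mole ratio is 2:1, so n(CO2) = 5.8875 × 1/2 = 2.9438 mol.
Mass of CO2 = 2.9438 mol × 44.01 g/mol = 129.55 g.
Converting to kg: 129.55 g = 0.1296 kg.

0.1296 kg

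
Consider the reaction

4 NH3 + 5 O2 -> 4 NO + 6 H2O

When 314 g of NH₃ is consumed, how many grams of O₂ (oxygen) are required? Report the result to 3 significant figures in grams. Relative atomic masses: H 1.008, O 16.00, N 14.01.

737 g

M(NH3) = 14.01 + 3(1.008) = 17.034 g/mol.
M(O2) = 2(16.00) = 32.00 g/mol.
n(NH3) = 314.0 g / 17.034 g/mol = 18.43 mol.
From the equation the NH3:O2 mole ratio is 4:5, so n(O2) = 18.43 × 5/4 = 23.04 mol.
Mass of O2 = 23.04 mol × 32.00 g/mol = 737.3 g.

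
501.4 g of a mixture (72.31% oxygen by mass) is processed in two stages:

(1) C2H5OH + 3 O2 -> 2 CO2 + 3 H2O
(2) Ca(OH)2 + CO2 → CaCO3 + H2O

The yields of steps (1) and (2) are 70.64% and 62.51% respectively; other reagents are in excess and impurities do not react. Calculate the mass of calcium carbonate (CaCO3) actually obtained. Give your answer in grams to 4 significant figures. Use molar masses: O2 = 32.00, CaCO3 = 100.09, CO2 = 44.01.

Pure O2 = 501.4 × 0.7231 = 362.56 g.
n(O2) = 362.56 / 32.00 = 11.330 mol.
Step 1 (O2:CO2 = 3:2): theoretical n(CO2) = 7.5534 mol; at 70.64% yield, n(CO2) = 5.3357 mol.
Step 2 (CO2:CaCO3 = 1:1): theoretical n(CaCO3) = 5.3357 mol, so theoretical mass = 5.3357 × 100.09 = 534.05 g.
At 62.51% yield, actual mass of CaCO3 = 534.05 × 0.6251 = 333.84 g.

333.8 g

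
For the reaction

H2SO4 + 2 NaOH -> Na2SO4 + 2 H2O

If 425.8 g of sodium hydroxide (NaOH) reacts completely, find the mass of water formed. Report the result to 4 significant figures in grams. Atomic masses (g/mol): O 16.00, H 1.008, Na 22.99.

M(NaOH) = 22.99 + 16.00 + 1.008 = 39.998 g/mol.
M(H2O) = 2(1.008) + 16.00 = 18.016 g/mol.
n(NaOH) = 425.80 g / 39.998 g/mol = 10.646 mol.
From the equation the NaOH:H2O mole ratio is 2:2, so n(H2O) = 10.646 × 2/2 = 10.646 mol.
Mass of H2O = 10.646 mol × 18.016 g/mol = 191.79 g.

191.8 g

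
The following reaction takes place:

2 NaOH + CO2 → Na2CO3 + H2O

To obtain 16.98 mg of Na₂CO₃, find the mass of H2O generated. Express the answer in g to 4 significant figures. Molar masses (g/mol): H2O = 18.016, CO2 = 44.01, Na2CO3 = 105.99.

0.002886 g

Convert: 16.98 mg = 0.016980 g.
n(Na2CO3) = 0.016980 g / 105.99 g/mol = 0.00016020 mol.
From the equation the Na2CO3:H2O mole ratio is 1:1, so n(H2O) = 0.00016020 × 1/1 = 0.00016020 mol.
Mass of H2O = 0.00016020 mol × 18.016 g/mol = 0.0028862 g.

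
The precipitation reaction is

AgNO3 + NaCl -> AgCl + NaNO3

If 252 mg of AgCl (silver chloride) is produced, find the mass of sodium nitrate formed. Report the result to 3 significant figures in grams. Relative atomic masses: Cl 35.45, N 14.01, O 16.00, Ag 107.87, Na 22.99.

0.149 g

M(AgCl) = 107.87 + 35.45 = 143.32 g/mol.
M(NaNO3) = 22.99 + 14.01 + 3(16.00) = 85.00 g/mol.
Convert: 252 mg = 0.2520 g.
n(AgCl) = 0.2520 g / 143.32 g/mol = 0.001758 mol.
From the equation the AgCl:NaNO3 mole ratio is 1:1, so n(NaNO3) = 0.001758 × 1/1 = 0.001758 mol.
Mass of NaNO3 = 0.001758 mol × 85.00 g/mol = 0.1495 g.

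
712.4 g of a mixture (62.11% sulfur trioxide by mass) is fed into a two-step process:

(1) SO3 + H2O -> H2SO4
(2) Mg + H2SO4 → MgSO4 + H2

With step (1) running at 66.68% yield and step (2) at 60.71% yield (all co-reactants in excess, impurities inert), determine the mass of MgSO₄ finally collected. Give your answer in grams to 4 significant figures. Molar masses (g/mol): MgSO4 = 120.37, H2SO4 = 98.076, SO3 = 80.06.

269.3 g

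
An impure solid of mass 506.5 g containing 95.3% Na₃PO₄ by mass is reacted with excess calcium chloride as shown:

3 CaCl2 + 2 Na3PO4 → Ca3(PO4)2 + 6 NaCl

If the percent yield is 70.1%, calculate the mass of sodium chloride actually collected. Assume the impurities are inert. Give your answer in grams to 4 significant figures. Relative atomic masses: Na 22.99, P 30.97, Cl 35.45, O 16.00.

Pure Na3PO4 available = 506.5 g × 0.953 = 482.69 g.
M(Na3PO4) = 3(22.99) + 30.97 + 4(16.00) = 163.94 g/mol.
M(NaCl) = 22.99 + 35.45 = 58.44 g/mol.
n(Na3PO4) = 482.69 g / 163.94 g/mol = 2.9443 mol.
From the equation the Na3PO4:NaCl mole ratio is 2:6, so n(NaCl) = 2.9443 × 6/2 = 8.8330 mol.
Mass of NaCl = 8.8330 mol × 58.44 g/mol = 516.20 g.
Actual mass collected = 516.20 g × 0.701 = 361.86 g.

361.9 g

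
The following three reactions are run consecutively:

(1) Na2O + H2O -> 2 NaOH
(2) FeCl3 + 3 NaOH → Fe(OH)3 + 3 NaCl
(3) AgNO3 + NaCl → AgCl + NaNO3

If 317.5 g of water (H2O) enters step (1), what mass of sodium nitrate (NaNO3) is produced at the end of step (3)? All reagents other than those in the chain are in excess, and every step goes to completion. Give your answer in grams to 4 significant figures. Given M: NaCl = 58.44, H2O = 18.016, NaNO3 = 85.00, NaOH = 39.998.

n(H2O) = 317.5 / 18.016 = 17.623 mol.
Reaction (1): H2O→NaOH ratio 1:2 ⇒ n(NaOH) = 35.246 mol.
Reaction (2): NaOH→NaCl ratio 3:3 ⇒ n(NaCl) = 35.246 mol.
Reaction (3): NaCl→NaNO3 ratio 1:1 ⇒ n(NaNO3) = 35.246 mol.
Mass of NaNO3 = 35.246 × 85.00 = 2995.9 g.

2996 g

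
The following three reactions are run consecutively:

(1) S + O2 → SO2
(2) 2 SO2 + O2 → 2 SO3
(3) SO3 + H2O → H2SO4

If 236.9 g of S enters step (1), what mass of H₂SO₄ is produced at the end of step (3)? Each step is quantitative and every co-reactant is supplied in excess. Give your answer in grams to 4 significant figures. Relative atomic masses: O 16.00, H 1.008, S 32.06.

724.7 g

M(S) = 32.06 g/mol.
M(H2SO4) = 2(1.008) + 32.06 + 4(16.00) = 98.076 g/mol.
n(S) = 236.9 / 32.06 = 7.3893 mol.
Reaction (1): S→SO2 ratio 1:1 ⇒ n(SO2) = 7.3893 mol.
Reaction (2): SO2→SO3 ratio 2:2 ⇒ n(SO3) = 7.3893 mol.
Reaction (3): SO3→H2SO4 ratio 1:1 ⇒ n(H2SO4) = 7.3893 mol.
Mass of H2SO4 = 7.3893 × 98.076 = 724.71 g.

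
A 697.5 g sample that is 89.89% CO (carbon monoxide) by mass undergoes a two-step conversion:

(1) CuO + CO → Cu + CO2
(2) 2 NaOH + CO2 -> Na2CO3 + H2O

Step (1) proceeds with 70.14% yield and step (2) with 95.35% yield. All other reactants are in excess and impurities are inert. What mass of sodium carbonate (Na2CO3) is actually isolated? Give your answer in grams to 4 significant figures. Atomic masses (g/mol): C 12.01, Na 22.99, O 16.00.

1587 g

Pure CO = 697.5 × 0.8989 = 626.98 g.
M(CO) = 12.01 + 16.00 = 28.01 g/mol.
M(Na2CO3) = 2(22.99) + 12.01 + 3(16.00) = 105.99 g/mol.
n(CO) = 626.98 / 28.01 = 22.384 mol.
Step 1 (CO:CO2 = 1:1): theoretical n(CO2) = 22.384 mol; at 70.14% yield, n(CO2) = 15.700 mol.
Step 2 (CO2:Na2CO3 = 1:1): theoretical n(Na2CO3) = 15.700 mol, so theoretical mass = 15.700 × 105.99 = 1664.1 g.
At 95.35% yield, actual mass of Na2CO3 = 1664.1 × 0.9535 = 1586.7 g.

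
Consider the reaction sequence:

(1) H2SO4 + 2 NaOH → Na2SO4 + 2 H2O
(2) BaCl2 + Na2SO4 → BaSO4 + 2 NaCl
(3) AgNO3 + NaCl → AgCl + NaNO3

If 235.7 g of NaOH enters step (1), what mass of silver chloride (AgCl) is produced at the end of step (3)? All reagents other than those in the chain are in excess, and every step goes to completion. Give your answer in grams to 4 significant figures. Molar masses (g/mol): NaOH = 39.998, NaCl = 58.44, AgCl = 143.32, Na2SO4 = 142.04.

844.6 g

n(NaOH) = 235.7 / 39.998 = 5.8928 mol.
Reaction (1): NaOH→Na2SO4 ratio 2:1 ⇒ n(Na2SO4) = 2.9464 mol.
Reaction (2): Na2SO4→NaCl ratio 1:2 ⇒ n(NaCl) = 5.8928 mol.
Reaction (3): NaCl→AgCl ratio 1:1 ⇒ n(AgCl) = 5.8928 mol.
Mass of AgCl = 5.8928 × 143.32 = 844.56 g.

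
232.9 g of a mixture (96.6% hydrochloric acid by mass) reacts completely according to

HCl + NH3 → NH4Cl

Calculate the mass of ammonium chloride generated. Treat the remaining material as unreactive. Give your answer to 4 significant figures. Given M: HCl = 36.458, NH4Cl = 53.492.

330.1 g

Mass of pure HCl = 232.9 g × 0.966 = 224.98 g.
n(HCl) = 224.98 g / 36.458 g/mol = 6.1710 mol.
From the equation the HCl:NH4Cl mole ratio is 1:1, so n(NH4Cl) = 6.1710 × 1/1 = 6.1710 mol.
Mass of NH4Cl = 6.1710 mol × 53.492 g/mol = 330.10 g.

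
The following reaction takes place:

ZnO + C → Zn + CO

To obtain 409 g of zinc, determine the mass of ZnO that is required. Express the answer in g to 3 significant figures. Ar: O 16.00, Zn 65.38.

509 g

M(Zn) = 65.38 g/mol.
M(ZnO) = 65.38 + 16.00 = 81.38 g/mol.
n(Zn) = 409.0 g / 65.38 g/mol = 6.256 mol.
From the equation the Zn:ZnO mole ratio is 1:1, so n(ZnO) = 6.256 × 1/1 = 6.256 mol.
Mass of ZnO = 6.256 mol × 81.38 g/mol = 509.1 g.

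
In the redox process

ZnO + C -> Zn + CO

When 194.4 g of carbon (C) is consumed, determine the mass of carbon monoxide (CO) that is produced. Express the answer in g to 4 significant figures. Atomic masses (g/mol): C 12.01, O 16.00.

M(C) = 12.01 g/mol.
M(CO) = 12.01 + 16.00 = 28.01 g/mol.
n(C) = 194.40 g / 12.01 g/mol = 16.187 mol.
From the equation the C:CO mole ratio is 1:1, so n(CO) = 16.187 × 1/1 = 16.187 mol.
Mass of CO = 16.187 mol × 28.01 g/mol = 453.38 g.

453.4 g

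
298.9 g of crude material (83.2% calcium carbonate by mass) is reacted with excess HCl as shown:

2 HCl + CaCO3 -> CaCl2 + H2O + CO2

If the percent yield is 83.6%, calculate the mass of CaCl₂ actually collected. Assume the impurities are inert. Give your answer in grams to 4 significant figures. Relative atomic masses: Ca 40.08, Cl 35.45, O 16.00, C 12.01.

230.5 g

Pure CaCO3 available = 298.9 g × 0.832 = 248.68 g.
M(CaCO3) = 40.08 + 12.01 + 3(16.00) = 100.09 g/mol.
M(CaCl2) = 40.08 + 2(35.45) = 110.98 g/mol.
n(CaCO3) = 248.68 g / 100.09 g/mol = 2.4846 mol.
From the equation the CaCO3:CaCl2 mole ratio is 1:1, so n(CaCl2) = 2.4846 × 1/1 = 2.4846 mol.
Mass of CaCl2 = 2.4846 mol × 110.98 g/mol = 275.74 g.
Actual mass collected = 275.74 g × 0.836 = 230.52 g.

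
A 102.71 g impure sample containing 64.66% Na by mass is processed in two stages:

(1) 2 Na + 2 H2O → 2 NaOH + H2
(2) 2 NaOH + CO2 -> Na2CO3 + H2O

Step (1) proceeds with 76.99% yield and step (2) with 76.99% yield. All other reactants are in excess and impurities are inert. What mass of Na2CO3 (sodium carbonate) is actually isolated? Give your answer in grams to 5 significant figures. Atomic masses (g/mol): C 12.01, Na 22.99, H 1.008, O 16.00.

90.743 g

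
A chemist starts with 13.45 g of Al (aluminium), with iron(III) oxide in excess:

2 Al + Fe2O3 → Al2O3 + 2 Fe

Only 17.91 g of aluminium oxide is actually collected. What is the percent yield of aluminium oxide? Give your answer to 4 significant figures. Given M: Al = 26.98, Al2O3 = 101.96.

70.47 %

n(Al) = 13.450 g / 26.98 g/mol = 0.49852 mol.
From the equation the Al:Al2O3 mole ratio is 2:1, so n(Al2O3) = 0.49852 × 1/2 = 0.24926 mol.
Mass of Al2O3 = 0.24926 mol × 101.96 g/mol = 25.414 g.
This is the theoretical yield. Percent yield = 17.91 g / 25.414 g × 100% = 70.472%.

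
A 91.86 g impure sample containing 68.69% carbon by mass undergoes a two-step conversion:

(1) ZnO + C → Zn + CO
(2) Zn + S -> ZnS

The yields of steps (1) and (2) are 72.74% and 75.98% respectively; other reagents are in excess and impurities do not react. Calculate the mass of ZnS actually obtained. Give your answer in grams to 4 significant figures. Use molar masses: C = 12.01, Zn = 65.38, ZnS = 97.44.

282.9 g

Pure C = 91.86 × 0.6869 = 63.099 g.
n(C) = 63.099 / 12.01 = 5.2538 mol.
Step 1 (C:Zn = 1:1): theoretical n(Zn) = 5.2538 mol; at 72.74% yield, n(Zn) = 3.8216 mol.
Step 2 (Zn:ZnS = 1:1): theoretical n(ZnS) = 3.8216 mol, so theoretical mass = 3.8216 × 97.44 = 372.38 g.
At 75.98% yield, actual mass of ZnS = 372.38 × 0.7598 = 282.94 g.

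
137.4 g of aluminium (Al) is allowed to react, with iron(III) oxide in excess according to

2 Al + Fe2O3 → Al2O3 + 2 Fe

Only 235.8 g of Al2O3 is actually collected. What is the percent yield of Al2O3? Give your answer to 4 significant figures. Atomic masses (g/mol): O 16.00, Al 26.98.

90.82 %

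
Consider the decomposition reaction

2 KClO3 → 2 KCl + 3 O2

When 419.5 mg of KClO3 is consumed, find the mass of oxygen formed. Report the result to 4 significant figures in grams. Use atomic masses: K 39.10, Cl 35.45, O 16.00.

0.1643 g

M(KClO3) = 39.10 + 35.45 + 3(16.00) = 122.55 g/mol.
M(O2) = 2(16.00) = 32.00 g/mol.
Convert: 419.5 mg = 0.41950 g.
n(KClO3) = 0.41950 g / 122.55 g/mol = 0.0034231 mol.
From the equation the KClO3:O2 mole ratio is 2:3, so n(O2) = 0.0034231 × 3/2 = 0.0051346 mol.
Mass of O2 = 0.0051346 mol × 32.00 g/mol = 0.16431 g.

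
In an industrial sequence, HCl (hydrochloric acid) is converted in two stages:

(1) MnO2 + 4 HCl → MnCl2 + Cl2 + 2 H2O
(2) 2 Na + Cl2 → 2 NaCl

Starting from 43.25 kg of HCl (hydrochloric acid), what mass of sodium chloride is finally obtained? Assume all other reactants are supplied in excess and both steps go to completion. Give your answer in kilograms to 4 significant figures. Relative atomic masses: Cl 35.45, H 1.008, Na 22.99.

34.66 kg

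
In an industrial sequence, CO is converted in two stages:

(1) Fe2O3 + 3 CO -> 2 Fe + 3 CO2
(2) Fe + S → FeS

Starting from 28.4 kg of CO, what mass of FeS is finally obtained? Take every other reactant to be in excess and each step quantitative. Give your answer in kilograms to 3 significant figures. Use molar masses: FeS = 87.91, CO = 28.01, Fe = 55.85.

59.4 kg

28.4 kg = 28400 g.
n(CO) = 28400 / 28.01 = 1014 mol.
Step 1 gives a 3:2 ratio of CO to Fe, so n(Fe) = 675.9 mol.
In step 2 the Fe:FeS ratio is 1:1, so n(FeS) = 675.9 mol.
Mass of FeS = 675.9 × 87.91 = 59420 g = 59.4 kg.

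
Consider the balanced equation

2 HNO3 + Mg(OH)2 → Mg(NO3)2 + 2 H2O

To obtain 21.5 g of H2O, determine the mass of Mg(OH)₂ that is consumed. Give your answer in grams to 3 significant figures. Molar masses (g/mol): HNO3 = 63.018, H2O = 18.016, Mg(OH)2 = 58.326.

34.8 g

n(H2O) = 21.50 g / 18.016 g/mol = 1.193 mol.
From the equation the H2O:Mg(OH)2 mole ratio is 2:1, so n(Mg(OH)2) = 1.193 × 1/2 = 0.5967 mol.
Mass of Mg(OH)2 = 0.5967 mol × 58.326 g/mol = 34.80 g.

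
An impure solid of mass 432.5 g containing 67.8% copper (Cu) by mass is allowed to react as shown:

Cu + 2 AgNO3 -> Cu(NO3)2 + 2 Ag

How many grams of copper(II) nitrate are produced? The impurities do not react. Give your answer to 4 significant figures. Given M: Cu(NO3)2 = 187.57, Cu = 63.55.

Mass of pure Cu = 432.5 g × 0.678 = 293.24 g.
n(Cu) = 293.24 g / 63.55 g/mol = 4.6142 mol.
From the equation the Cu:Cu(NO3)2 mole ratio is 1:1, so n(Cu(NO3)2) = 4.6142 × 1/1 = 4.6142 mol.
Mass of Cu(NO3)2 = 4.6142 mol × 187.57 g/mol = 865.49 g.

865.5 g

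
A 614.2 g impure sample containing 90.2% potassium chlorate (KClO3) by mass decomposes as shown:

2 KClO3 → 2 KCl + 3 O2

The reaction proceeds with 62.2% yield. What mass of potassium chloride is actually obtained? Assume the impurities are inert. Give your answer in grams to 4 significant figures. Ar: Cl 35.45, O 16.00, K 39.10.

Pure KClO3 available = 614.2 g × 0.902 = 554.01 g.
M(KClO3) = 39.10 + 35.45 + 3(16.00) = 122.55 g/mol.
M(KCl) = 39.10 + 35.45 = 74.55 g/mol.
n(KClO3) = 554.01 g / 122.55 g/mol = 4.5207 mol.
From the equation the KClO3:KCl mole ratio is 2:2, so n(KCl) = 4.5207 × 2/2 = 4.5207 mol.
Mass of KCl = 4.5207 mol × 74.55 g/mol = 337.02 g.
Actual mass collected = 337.02 g × 0.622 = 209.62 g.

209.6 g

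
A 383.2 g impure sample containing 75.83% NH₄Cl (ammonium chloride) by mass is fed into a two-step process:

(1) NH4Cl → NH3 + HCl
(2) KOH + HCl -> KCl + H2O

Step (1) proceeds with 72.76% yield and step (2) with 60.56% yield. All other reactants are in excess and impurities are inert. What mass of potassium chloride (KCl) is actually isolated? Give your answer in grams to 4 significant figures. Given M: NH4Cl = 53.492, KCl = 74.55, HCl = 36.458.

178.4 g

Pure NH4Cl = 383.2 × 0.7583 = 290.58 g.
n(NH4Cl) = 290.58 / 53.492 = 5.4322 mol.
Step 1 (NH4Cl:HCl = 1:1): theoretical n(HCl) = 5.4322 mol; at 72.76% yield, n(HCl) = 3.9525 mol.
Step 2 (HCl:KCl = 1:1): theoretical n(KCl) = 3.9525 mol, so theoretical mass = 3.9525 × 74.55 = 294.66 g.
At 60.56% yield, actual mass of KCl = 294.66 × 0.6056 = 178.44 g.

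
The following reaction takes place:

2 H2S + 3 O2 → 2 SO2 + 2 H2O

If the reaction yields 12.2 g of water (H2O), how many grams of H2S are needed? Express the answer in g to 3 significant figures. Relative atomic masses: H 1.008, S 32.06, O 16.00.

M(H2O) = 2(1.008) + 16.00 = 18.016 g/mol.
M(H2S) = 2(1.008) + 32.06 = 34.076 g/mol.
n(H2O) = 12.20 g / 18.016 g/mol = 0.6772 mol.
From the equation the H2O:H2S mole ratio is 2:2, so n(H2S) = 0.6772 × 2/2 = 0.6772 mol.
Mass of H2S = 0.6772 mol × 34.076 g/mol = 23.08 g.

23.1 g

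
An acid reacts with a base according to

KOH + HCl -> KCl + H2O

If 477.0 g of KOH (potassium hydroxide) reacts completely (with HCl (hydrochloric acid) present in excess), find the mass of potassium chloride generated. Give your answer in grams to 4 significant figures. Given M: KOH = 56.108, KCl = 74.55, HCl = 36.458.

633.8 g

n(KOH) = 477.00 g / 56.108 g/mol = 8.5015 mol.
From the equation the KOH:KCl mole ratio is 1:1, so n(KCl) = 8.5015 × 1/1 = 8.5015 mol.
Mass of KCl = 8.5015 mol × 74.55 g/mol = 633.78 g.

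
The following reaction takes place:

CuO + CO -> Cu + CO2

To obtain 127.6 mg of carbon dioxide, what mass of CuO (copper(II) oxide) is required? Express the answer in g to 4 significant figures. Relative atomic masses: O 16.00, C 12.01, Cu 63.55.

0.2306 g

M(CO2) = 12.01 + 2(16.00) = 44.01 g/mol.
M(CuO) = 63.55 + 16.00 = 79.55 g/mol.
Convert: 127.6 mg = 0.12760 g.
n(CO2) = 0.12760 g / 44.01 g/mol = 0.0028993 mol.
From the equation the CO2:CuO mole ratio is 1:1, so n(CuO) = 0.0028993 × 1/1 = 0.0028993 mol.
Mass of CuO = 0.0028993 mol × 79.55 g/mol = 0.23064 g.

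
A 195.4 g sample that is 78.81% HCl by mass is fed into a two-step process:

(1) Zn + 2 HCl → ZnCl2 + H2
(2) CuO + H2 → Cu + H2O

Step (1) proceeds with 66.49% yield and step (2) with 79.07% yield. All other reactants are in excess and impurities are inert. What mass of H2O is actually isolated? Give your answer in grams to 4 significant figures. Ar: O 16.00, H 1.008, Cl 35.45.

Pure HCl = 195.4 × 0.7881 = 153.99 g.
M(HCl) = 1.008 + 35.45 = 36.458 g/mol.
M(H2O) = 2(1.008) + 16.00 = 18.016 g/mol.
n(HCl) = 153.99 / 36.458 = 4.2239 mol.
Step 1 (HCl:H2 = 2:1): theoretical n(H2) = 2.1119 mol; at 66.49% yield, n(H2) = 1.4042 mol.
Step 2 (H2:H2O = 1:1): theoretical n(H2O) = 1.4042 mol, so theoretical mass = 1.4042 × 18.016 = 25.299 g.
At 79.07% yield, actual mass of H2O = 25.299 × 0.7907 = 20.004 g.

20.00 g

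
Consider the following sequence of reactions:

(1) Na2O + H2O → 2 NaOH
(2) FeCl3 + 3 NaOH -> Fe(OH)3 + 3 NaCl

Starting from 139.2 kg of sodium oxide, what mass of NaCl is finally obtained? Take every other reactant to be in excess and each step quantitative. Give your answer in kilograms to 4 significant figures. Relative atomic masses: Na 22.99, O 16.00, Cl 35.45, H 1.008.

M(Na2O) = 2(22.99) + 16.00 = 61.98 g/mol.
M(NaCl) = 22.99 + 35.45 = 58.44 g/mol.
139.2 kg = 139200 g.
n(Na2O) = 139200 / 61.98 = 2245.9 mol.
Step 1 gives a 1:2 ratio of Na2O to NaOH, so n(NaOH) = 4491.8 mol.
In step 2 the NaOH:NaCl ratio is 3:3, so n(NaCl) = 4491.8 mol.
Mass of NaCl = 4491.8 × 58.44 = 262500 g = 262.5 kg.

262.5 kg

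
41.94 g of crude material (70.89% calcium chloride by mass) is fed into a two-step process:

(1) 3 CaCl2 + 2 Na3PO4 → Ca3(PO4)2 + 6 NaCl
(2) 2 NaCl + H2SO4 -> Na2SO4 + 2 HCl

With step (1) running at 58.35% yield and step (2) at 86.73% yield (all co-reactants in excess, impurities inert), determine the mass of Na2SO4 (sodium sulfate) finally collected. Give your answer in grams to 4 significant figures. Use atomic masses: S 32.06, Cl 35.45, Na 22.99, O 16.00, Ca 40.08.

Pure CaCl2 = 41.94 × 0.7089 = 29.731 g.
M(CaCl2) = 40.08 + 2(35.45) = 110.98 g/mol.
M(Na2SO4) = 2(22.99) + 32.06 + 4(16.00) = 142.04 g/mol.
n(CaCl2) = 29.731 / 110.98 = 0.26790 mol.
Step 1 (CaCl2:NaCl = 3:6): theoretical n(NaCl) = 0.53580 mol; at 58.35% yield, n(NaCl) = 0.31264 mol.
Step 2 (NaCl:Na2SO4 = 2:1): theoretical n(Na2SO4) = 0.15632 mol, so theoretical mass = 0.15632 × 142.04 = 22.203 g.
At 86.73% yield, actual mass of Na2SO4 = 22.203 × 0.8673 = 19.257 g.

19.26 g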